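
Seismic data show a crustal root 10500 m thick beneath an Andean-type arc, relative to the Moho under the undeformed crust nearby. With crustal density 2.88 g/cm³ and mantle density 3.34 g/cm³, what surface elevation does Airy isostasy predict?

1680 m

For local isostatic compensation: ρ_c h = (ρ_m − ρ_c) r.
h = r (ρ_m − ρ_c) / ρ_c = 10500 m × (3.34 − 2.88) / 2.88 = 1680 m.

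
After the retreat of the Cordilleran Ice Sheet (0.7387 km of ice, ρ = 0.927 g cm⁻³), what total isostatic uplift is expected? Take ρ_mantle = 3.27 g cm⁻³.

Removing the load lets mantle flow back in; uplift u satisfies ρ_ice t = ρ_m u.
u = t ρ_ice/ρ_m = 0.7387 km × 0.927/3.27 = 0.209 km.

0.209 km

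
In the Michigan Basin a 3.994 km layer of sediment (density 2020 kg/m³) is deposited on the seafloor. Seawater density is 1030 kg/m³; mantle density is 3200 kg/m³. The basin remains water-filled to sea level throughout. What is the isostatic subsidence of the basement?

1.82 km

Submarine loading: the sediment displaces seawater, and the subsidence is in turn flooded, so s (ρ_m − ρ_w) = t (ρ_sed − ρ_w).
s = 3.994 km × (2020 − 1030) / (3200 − 1030) = 1.82 km.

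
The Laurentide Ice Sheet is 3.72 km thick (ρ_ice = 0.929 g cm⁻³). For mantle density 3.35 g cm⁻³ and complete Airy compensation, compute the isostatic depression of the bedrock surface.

For local isostatic compensation: the ice load ρ_ice t is balanced by mantle displaced below, ρ_m s.
s = t ρ_ice / ρ_m = 3.72 km × 0.929/3.35 = 1.03 km.

1.03 km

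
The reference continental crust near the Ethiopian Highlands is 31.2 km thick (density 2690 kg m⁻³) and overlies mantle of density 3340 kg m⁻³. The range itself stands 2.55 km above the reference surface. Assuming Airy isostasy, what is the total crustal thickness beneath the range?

44.3 km

Root depth r = h ρ_c / (ρ_m − ρ_c) = 2.55 km × 2690 / 650 = 10.55 km.
Total thickness = T + h + r = 31.2 km + 2.55 km + 10.55 km = 44.3 km.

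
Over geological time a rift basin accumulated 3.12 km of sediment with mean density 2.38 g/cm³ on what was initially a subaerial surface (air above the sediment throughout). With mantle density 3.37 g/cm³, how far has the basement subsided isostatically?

2.2 km

Subaerial load: s = t ρ_sed / ρ_m = 3.12 km × 2.38/3.37 = 2.2 km.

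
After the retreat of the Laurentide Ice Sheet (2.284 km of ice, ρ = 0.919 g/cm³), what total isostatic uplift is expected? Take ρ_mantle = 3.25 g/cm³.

Removing the load lets mantle flow back in; uplift u satisfies ρ_ice t = ρ_m u.
u = t ρ_ice/ρ_m = 2.284 km × 0.919/3.25 = 0.646 km.

0.646 km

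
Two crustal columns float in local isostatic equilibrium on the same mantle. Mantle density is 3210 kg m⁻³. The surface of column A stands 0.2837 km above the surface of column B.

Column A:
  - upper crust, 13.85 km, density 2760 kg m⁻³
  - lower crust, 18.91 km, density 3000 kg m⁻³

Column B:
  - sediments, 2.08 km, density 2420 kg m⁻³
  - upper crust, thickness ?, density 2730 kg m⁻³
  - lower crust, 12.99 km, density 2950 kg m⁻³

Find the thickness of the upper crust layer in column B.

Take the compensation level at the base of the deeper column (depth z_c below the surface of column A) and equate Σ ρ_i t_i down to z_c; mantle fills any gap and the z_c terms cancel.
Column A: 13.85×2760 + 18.91×3000 + (z_c − 32.76)×3210
Column B: 0.2837×0 + 2.08×2420 + x×2730 + 12.99×2950 + (z_c − 0.2837 − 15.07 − x)×3210
The z_c×3210 term appears on both sides and cancels. Collect the known terms of each column as K = Σ(ρt)_known − 3210 × (depth of known layers): K_A = 94956 − 3210×32.76 = −10203.6; K_B = 43354.1 − 3210×(0.2837 + 15.07) = −5931.277.
Balance: K_A = K_B − x×(3210 − 2730), so x = (K_B − K_A)/(3210 − 2730) = 4272.32/480 = 8.9 km.

8.9 km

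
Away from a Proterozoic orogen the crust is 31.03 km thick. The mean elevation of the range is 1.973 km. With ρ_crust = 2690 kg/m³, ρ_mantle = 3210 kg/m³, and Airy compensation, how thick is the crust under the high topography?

43.2 km

Root depth r = h ρ_c / (ρ_m − ρ_c) = 1.973 km × 2690 / 520 = 10.21 km.
Total thickness = T + h + r = 31.03 km + 1.973 km + 10.21 km = 43.2 km.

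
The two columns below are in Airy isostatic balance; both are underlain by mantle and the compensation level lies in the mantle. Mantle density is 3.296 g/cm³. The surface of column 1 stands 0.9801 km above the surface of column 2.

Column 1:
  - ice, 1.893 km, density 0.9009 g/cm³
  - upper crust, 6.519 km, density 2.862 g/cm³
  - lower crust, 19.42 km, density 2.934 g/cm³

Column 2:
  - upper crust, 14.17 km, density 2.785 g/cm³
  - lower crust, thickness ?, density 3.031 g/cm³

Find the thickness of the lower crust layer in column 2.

Take the compensation level at the base of the deeper column (depth z_c below the surface of column 1) and equate Σ ρ_i t_i down to z_c; mantle fills any gap and the z_c terms cancel.
Column 1: 1.893×0.9009 + 6.519×2.862 + 19.42×2.934 + (z_c − 27.832)×3.296
Column 2: 0.9801×0 + 14.17×2.785 + x×3.031 + (z_c − 0.9801 − 14.17 − x)×3.296
The z_c×3.296 term appears on both sides and cancels. Collect the known terms of each column as K = Σ(ρt)_known − 3.296 × (depth of known layers): K_1 = 77.3410617 − 3.296×27.832 = −14.3932103; K_2 = 39.46345 − 3.296×(0.9801 + 14.17) = −10.4712796.
Balance: K_1 = K_2 − x×(3.296 − 3.031), so x = (K_2 − K_1)/(3.296 − 3.031) = 3.92193/0.265 = 14.8 km.

14.8 km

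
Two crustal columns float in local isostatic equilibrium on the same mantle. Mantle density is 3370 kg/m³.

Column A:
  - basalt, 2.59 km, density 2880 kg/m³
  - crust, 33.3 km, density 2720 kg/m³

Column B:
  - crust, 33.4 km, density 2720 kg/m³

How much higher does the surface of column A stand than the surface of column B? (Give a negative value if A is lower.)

0.357 km

For any compensation level in the mantle, the mantle terms cancel and isostasy reduces to e = (Σt_A − Σt_B) − (Σ(ρt)_A − Σ(ρt)_B) / ρ_m.
Σt_A = 35.89 km; Σt_B = 33.4 km; Σ(ρt)_A = 98035.2; Σ(ρt)_B = 90848 (in km·kg/m³).
e = (35.89 − 33.4) − (98035.2 − 90848) / 3370 = 0.357 km.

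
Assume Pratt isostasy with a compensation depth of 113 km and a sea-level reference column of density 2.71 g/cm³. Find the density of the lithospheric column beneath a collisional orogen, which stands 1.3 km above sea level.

Pratt balance: ρ_ref D = ρ (D + h).
ρ = ρ_ref D/(D + h) = 2.71 × 113 km/(113 km + 1.3 km) = 2.68 g/cm³.

2.68 g/cm³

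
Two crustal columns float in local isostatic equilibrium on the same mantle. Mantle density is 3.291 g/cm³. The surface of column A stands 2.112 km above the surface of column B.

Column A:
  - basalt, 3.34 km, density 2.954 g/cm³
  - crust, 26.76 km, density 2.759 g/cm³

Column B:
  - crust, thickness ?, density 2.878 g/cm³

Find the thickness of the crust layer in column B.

Take the compensation level at the base of the deeper column (depth z_c below the surface of column A) and equate Σ ρ_i t_i down to z_c; mantle fills any gap and the z_c terms cancel.
Column A: 3.34×2.954 + 26.76×2.759 + (z_c − 30.1)×3.291
Column B: 2.112×0 + x×2.878 + (z_c − 2.112 − 0 − x)×3.291
The z_c×3.291 term appears on both sides and cancels. Collect the known terms of each column as K = Σ(ρt)_known − 3.291 × (depth of known layers): K_A = 83.6972 − 3.291×30.1 = −15.3619; K_B = 0 − 3.291×(2.112 + 0) = −6.950592.
Balance: K_A = K_B − x×(3.291 − 2.878), so x = (K_B − K_A)/(3.291 − 2.878) = 8.41131/0.413 = 20.4 km.

20.4 km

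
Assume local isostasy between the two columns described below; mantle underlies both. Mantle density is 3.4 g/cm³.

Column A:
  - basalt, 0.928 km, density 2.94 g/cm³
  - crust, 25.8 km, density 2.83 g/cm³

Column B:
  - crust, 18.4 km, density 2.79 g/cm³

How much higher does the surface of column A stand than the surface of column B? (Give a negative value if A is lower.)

1.15 km

For any compensation level in the mantle, the mantle terms cancel and isostasy reduces to e = (Σt_A − Σt_B) − (Σ(ρt)_A − Σ(ρt)_B) / ρ_m.
Σt_A = 26.728 km; Σt_B = 18.4 km; Σ(ρt)_A = 75.74232; Σ(ρt)_B = 51.336 (in km·g/cm³).
e = (26.728 − 18.4) − (75.74232 − 51.336) / 3.4 = 1.15 km.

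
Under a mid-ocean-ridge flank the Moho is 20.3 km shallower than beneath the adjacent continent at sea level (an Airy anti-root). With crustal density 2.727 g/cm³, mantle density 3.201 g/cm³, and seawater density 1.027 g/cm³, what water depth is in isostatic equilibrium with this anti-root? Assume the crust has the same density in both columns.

Replacing a thickness d of crust by seawater at the top must be balanced by replacing crust with mantle at the base: d (ρ_c − ρ_w) = a (ρ_m − ρ_c).
d = a (ρ_m − ρ_c)/(ρ_c − ρ_w) = 20.3 km × 0.474/1.7 = 5.66 km.

5.66 km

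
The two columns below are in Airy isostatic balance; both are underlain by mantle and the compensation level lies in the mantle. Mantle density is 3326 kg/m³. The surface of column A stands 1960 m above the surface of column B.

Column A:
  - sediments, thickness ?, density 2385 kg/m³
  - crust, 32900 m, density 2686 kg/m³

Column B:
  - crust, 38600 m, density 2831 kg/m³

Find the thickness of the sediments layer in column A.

Take the compensation level at the base of the deeper column (depth z_c below the surface of column A) and equate Σ ρ_i t_i down to z_c; mantle fills any gap and the z_c terms cancel.
Column A: x×2385 + 32900×2686 + (z_c − 32900 − x)×3326
Column B: 1960×0 + 38600×2831 + (z_c − 1960 − 38600)×3326
The z_c×3326 term appears on both sides and cancels. Collect the known terms of each column as K = Σ(ρt)_known − 3326 × (depth of known layers): K_A = 88369400 − 3326×32900 = −21056000; K_B = 109276600 − 3326×(1960 + 38600) = −25625960.
Balance: K_A − x×(3326 − 2385) = K_B, so x = (K_A − K_B)/(3326 − 2385) = 4569960/941 = 4860 m.

4860 m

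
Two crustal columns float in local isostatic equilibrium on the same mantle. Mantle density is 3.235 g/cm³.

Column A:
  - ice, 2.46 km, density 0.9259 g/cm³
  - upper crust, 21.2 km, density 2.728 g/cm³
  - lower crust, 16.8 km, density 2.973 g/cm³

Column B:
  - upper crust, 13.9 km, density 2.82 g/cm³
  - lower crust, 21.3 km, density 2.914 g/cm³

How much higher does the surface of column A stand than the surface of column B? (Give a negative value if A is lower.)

For any compensation level in the mantle, the mantle terms cancel and isostasy reduces to e = (Σt_A − Σt_B) − (Σ(ρt)_A − Σ(ρt)_B) / ρ_m.
Σt_A = 40.46 km; Σt_B = 35.2 km; Σ(ρt)_A = 110.057714; Σ(ρt)_B = 101.2662 (in km·g/cm³).
e = (40.46 − 35.2) − (110.057714 − 101.2662) / 3.235 = 2.54 km.

2.54 km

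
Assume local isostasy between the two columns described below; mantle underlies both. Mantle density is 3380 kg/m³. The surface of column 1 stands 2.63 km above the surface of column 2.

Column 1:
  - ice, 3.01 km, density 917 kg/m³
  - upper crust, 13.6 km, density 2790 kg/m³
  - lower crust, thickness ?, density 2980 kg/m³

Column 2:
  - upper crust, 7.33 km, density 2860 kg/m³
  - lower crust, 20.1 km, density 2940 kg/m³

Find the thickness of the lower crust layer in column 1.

15.3 km

Take the compensation level at the base of the deeper column (depth z_c below the surface of column 1) and equate Σ ρ_i t_i down to z_c; mantle fills any gap and the z_c terms cancel.
Column 1: 3.01×917 + 13.6×2790 + x×2980 + (z_c − 16.61 − x)×3380
Column 2: 2.63×0 + 7.33×2860 + 20.1×2940 + (z_c − 2.63 − 27.43)×3380
The z_c×3380 term appears on both sides and cancels. Collect the known terms of each column as K = Σ(ρt)_known − 3380 × (depth of known layers): K_1 = 40704.17 − 3380×16.61 = −15437.63; K_2 = 80057.8 − 3380×(2.63 + 27.43) = −21545.
Balance: K_1 − x×(3380 − 2980) = K_2, so x = (K_1 − K_2)/(3380 − 2980) = 6107.37/400 = 15.3 km.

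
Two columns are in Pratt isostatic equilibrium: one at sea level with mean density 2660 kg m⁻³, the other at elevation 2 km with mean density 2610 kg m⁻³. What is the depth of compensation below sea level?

104 km

ρ_ref D = ρ (D + h) → D (ρ_ref − ρ) = ρ h.
D = ρ h/(ρ_ref − ρ) = 2610 × 2 km/(2660 − 2610) = 104 km.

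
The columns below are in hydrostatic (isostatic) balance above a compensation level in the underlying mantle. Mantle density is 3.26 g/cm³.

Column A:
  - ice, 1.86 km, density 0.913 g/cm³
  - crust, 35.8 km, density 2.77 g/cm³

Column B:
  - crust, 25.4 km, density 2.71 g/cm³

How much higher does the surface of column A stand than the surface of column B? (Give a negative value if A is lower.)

For any compensation level in the mantle, the mantle terms cancel and isostasy reduces to e = (Σt_A − Σt_B) − (Σ(ρt)_A − Σ(ρt)_B) / ρ_m.
Σt_A = 37.66 km; Σt_B = 25.4 km; Σ(ρt)_A = 100.86418; Σ(ρt)_B = 68.834 (in km·g/cm³).
e = (37.66 − 25.4) − (100.86418 − 68.834) / 3.26 = 2.43 km.

2.43 km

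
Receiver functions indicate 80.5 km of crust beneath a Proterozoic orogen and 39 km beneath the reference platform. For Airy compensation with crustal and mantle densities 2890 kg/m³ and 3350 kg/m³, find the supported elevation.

5.7 km

Excess crust Δ = 80.5 km − 39 km = 41.5 km, split between elevation h and root r with h + r = Δ.
Airy balance ρ_c h = (ρ_m − ρ_c) r gives r = h ρ_c/(ρ_m − ρ_c), so h (1 + ρ_c/(ρ_m − ρ_c)) = Δ, i.e. h = Δ (ρ_m − ρ_c)/ρ_m.
h = 41.5 km × 460/3350 = 5.7 km.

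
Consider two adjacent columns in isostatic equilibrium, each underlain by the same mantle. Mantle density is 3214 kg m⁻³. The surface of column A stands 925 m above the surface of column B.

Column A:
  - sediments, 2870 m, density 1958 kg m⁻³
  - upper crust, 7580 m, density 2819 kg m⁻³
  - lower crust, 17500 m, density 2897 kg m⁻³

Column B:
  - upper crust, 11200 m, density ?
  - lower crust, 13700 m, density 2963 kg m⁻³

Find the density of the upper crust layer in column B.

Take the compensation level at the base of the deeper column (depth z_c below the surface of column A) and equate Σ ρ_i t_i down to z_c; mantle fills any gap and the z_c terms cancel.
Column A: 2870×1958 + 7580×2819 + 17500×2897 + (z_c − 27950)×3214
Column B: 925×0 + 11200×ρ + 13700×2963 + (z_c − 925 − 24900)×3214
The z_c×3214 term appears on both sides and cancels. Collect the known terms of each column as K = Σ(ρt)_known − 3214 × (depth of known layers): K_A = 77684980 − 3214×27950 = −12146320; K_B = 40593100 − 3214×(925 + 24900) = −42408450.
Balance: K_A = K_B + 11200×ρ, so ρ = (K_A − K_B)/11200 = 30262100/11200 = 2700 kg m⁻³.

2700 kg m⁻³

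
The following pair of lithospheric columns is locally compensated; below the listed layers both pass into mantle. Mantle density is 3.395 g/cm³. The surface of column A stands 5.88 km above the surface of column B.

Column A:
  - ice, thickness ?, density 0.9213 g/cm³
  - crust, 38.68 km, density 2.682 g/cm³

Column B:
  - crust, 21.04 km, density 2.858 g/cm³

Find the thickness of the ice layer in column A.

1.49 km

Take the compensation level at the base of the deeper column (depth z_c below the surface of column A) and equate Σ ρ_i t_i down to z_c; mantle fills any gap and the z_c terms cancel.
Column A: x×0.9213 + 38.68×2.682 + (z_c − 38.68 − x)×3.395
Column B: 5.88×0 + 21.04×2.858 + (z_c − 5.88 − 21.04)×3.395
The z_c×3.395 term appears on both sides and cancels. Collect the known terms of each column as K = Σ(ρt)_known − 3.395 × (depth of known layers): K_A = 103.73976 − 3.395×38.68 = −27.57884; K_B = 60.13232 − 3.395×(5.88 + 21.04) = −31.26108.
Balance: K_A − x×(3.395 − 0.9213) = K_B, so x = (K_A − K_B)/(3.395 − 0.9213) = 3.68224/2.4737 = 1.49 km.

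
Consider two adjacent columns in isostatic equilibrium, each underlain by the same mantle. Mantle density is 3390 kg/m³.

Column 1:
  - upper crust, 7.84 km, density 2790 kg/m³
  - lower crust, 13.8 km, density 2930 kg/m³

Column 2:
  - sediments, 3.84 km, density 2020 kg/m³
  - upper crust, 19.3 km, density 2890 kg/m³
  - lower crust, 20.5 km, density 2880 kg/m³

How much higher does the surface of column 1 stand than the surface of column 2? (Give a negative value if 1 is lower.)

−4.22 km

For any compensation level in the mantle, the mantle terms cancel and isostasy reduces to e = (Σt_1 − Σt_2) − (Σ(ρt)_1 − Σ(ρt)_2) / ρ_m.
Σt_1 = 21.64 km; Σt_2 = 43.64 km; Σ(ρt)_1 = 62307.6; Σ(ρt)_2 = 122573.8 (in km·kg/m³).
e = (21.64 − 43.64) − (62307.6 − 122573.8) / 3390 = −4.22 km.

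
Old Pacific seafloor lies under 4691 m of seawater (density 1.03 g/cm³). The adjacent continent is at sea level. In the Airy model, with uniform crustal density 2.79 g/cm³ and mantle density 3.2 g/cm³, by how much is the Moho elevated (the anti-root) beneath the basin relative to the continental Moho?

Isostatic balance requires: replacing crust with seawater at the top is compensated by replacing crust with mantle at the base: d (ρ_c − ρ_w) = a (ρ_m − ρ_c).
a = d (ρ_c − ρ_w)/(ρ_m − ρ_c) = 4691 m × 1.76/0.41 = 20100 m.

20100 m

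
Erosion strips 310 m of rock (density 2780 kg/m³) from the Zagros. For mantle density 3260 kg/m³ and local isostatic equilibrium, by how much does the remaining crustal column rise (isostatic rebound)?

Unloading: uplift u = e ρ_c/ρ_m = 310 m × 2780/3260 = 264 m.

264 m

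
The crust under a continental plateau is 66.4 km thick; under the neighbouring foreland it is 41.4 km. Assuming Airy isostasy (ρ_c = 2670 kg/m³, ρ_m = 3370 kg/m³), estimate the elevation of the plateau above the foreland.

5.19 km

Excess crust Δ = 66.4 km − 41.4 km = 25 km, split between elevation h and root r with h + r = Δ.
Airy balance ρ_c h = (ρ_m − ρ_c) r gives r = h ρ_c/(ρ_m − ρ_c), so h (1 + ρ_c/(ρ_m − ρ_c)) = Δ, i.e. h = Δ (ρ_m − ρ_c)/ρ_m.
h = 25 km × 700/3370 = 5.19 km.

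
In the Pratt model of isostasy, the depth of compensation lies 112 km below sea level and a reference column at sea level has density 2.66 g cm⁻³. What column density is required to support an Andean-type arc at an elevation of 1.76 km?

2.62 g cm⁻³

Pratt balance: ρ_ref D = ρ (D + h).
ρ = ρ_ref D/(D + h) = 2.66 × 112 km/(112 km + 1.76 km) = 2.62 g cm⁻³.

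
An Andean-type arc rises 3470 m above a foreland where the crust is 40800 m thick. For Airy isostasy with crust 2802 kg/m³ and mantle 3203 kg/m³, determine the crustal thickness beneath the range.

68500 m

Root depth r = h ρ_c / (ρ_m − ρ_c) = 3470 m × 2802 / 401 = 24250 m.
Total thickness = T + h + r = 40800 m + 3470 m + 24250 m = 68500 m.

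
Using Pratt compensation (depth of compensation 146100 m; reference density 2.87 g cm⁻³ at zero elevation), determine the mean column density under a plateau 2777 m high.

Pratt balance: ρ_ref D = ρ (D + h).
ρ = ρ_ref D/(D + h) = 2.87 × 146100 m/(146100 m + 2777 m) = 2.82 g cm⁻³.

2.82 g cm⁻³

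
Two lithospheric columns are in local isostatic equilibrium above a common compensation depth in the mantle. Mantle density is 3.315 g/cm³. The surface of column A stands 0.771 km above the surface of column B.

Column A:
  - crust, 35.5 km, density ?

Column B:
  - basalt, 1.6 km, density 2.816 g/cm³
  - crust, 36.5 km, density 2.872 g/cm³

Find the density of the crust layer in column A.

Take the compensation level at the base of the deeper column (depth z_c below the surface of column A) and equate Σ ρ_i t_i down to z_c; mantle fills any gap and the z_c terms cancel.
Column A: 35.5×ρ + (z_c − 35.5)×3.315
Column B: 0.771×0 + 1.6×2.816 + 36.5×2.872 + (z_c − 0.771 − 38.1)×3.315
The z_c×3.315 term appears on both sides and cancels. Collect the known terms of each column as K = Σ(ρt)_known − 3.315 × (depth of known layers): K_A = 0 − 3.315×35.5 = −117.6825; K_B = 109.3336 − 3.315×(0.771 + 38.1) = −19.523765.
Balance: K_A + 35.5×ρ = K_B, so ρ = (K_B − K_A)/35.5 = 98.1587/35.5 = 2.77 g/cm³.

2.77 g/cm³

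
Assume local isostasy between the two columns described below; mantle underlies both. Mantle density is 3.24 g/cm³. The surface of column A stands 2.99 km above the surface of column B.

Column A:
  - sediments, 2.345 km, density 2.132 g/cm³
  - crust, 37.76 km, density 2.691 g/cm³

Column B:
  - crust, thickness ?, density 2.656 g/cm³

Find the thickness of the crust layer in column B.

23.4 km

Take the compensation level at the base of the deeper column (depth z_c below the surface of column A) and equate Σ ρ_i t_i down to z_c; mantle fills any gap and the z_c terms cancel.
Column A: 2.345×2.132 + 37.76×2.691 + (z_c − 40.105)×3.24
Column B: 2.99×0 + x×2.656 + (z_c − 2.99 − 0 − x)×3.24
The z_c×3.24 term appears on both sides and cancels. Collect the known terms of each column as K = Σ(ρt)_known − 3.24 × (depth of known layers): K_A = 106.6117 − 3.24×40.105 = −23.3285; K_B = 0 − 3.24×(2.99 + 0) = −9.6876.
Balance: K_A = K_B − x×(3.24 − 2.656), so x = (K_B − K_A)/(3.24 − 2.656) = 13.6409/0.584 = 23.4 km.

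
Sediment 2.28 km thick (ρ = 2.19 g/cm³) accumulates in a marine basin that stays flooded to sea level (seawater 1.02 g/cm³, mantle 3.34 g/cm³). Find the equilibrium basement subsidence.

Submarine loading: the sediment displaces seawater, and the subsidence is in turn flooded, so s (ρ_m − ρ_w) = t (ρ_sed − ρ_w).
s = 2.28 km × (2.19 − 1.02) / (3.34 − 1.02) = 1.15 km.

1.15 km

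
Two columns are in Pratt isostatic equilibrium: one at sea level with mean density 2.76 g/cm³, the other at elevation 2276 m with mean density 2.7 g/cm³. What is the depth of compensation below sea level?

102000 m

ρ_ref D = ρ (D + h) → D (ρ_ref − ρ) = ρ h.
D = ρ h/(ρ_ref − ρ) = 2.7 × 2276 m/(2.76 − 2.7) = 102000 m.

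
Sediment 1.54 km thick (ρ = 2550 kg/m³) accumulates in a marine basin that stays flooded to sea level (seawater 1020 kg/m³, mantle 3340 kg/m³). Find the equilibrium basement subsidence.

1.02 km

Submarine loading: the sediment displaces seawater, and the subsidence is in turn flooded, so s (ρ_m − ρ_w) = t (ρ_sed − ρ_w).
s = 1.54 km × (2550 − 1020) / (3340 − 1020) = 1.02 km.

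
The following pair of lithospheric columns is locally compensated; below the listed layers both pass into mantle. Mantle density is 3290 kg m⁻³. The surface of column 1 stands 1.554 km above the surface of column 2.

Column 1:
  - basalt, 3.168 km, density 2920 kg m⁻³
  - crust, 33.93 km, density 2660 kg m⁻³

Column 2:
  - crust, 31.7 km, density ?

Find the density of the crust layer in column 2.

Take the compensation level at the base of the deeper column (depth z_c below the surface of column 1) and equate Σ ρ_i t_i down to z_c; mantle fills any gap and the z_c terms cancel.
Column 1: 3.168×2920 + 33.93×2660 + (z_c − 37.098)×3290
Column 2: 1.554×0 + 31.7×ρ + (z_c − 1.554 − 31.7)×3290
The z_c×3290 term appears on both sides and cancels. Collect the known terms of each column as K = Σ(ρt)_known − 3290 × (depth of known layers): K_1 = 99504.36 − 3290×37.098 = −22548.06; K_2 = 0 − 3290×(1.554 + 31.7) = −109405.66.
Balance: K_1 = K_2 + 31.7×ρ, so ρ = (K_1 − K_2)/31.7 = 86857.6/31.7 = 2740 kg m⁻³.

2740 kg m⁻³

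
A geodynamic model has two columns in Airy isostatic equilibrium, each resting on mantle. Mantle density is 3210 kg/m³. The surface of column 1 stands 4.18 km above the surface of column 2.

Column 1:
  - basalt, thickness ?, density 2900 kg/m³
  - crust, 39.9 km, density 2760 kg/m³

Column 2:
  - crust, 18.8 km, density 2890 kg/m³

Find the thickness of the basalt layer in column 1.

4.77 km

Take the compensation level at the base of the deeper column (depth z_c below the surface of column 1) and equate Σ ρ_i t_i down to z_c; mantle fills any gap and the z_c terms cancel.
Column 1: x×2900 + 39.9×2760 + (z_c − 39.9 − x)×3210
Column 2: 4.18×0 + 18.8×2890 + (z_c − 4.18 − 18.8)×3210
The z_c×3210 term appears on both sides and cancels. Collect the known terms of each column as K = Σ(ρt)_known − 3210 × (depth of known layers): K_1 = 110124 − 3210×39.9 = −17955; K_2 = 54332 − 3210×(4.18 + 18.8) = −19433.8.
Balance: K_1 − x×(3210 − 2900) = K_2, so x = (K_1 − K_2)/(3210 − 2900) = 1478.8/310 = 4.77 km.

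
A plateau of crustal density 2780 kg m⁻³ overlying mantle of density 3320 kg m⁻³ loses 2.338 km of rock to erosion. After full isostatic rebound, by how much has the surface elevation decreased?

0.38 km

Rebound u = e ρ_c/ρ_m = 2.338 km × 2780/3320 = 1.958 km.
Net surface drop = e − u = 2.338 km − 1.958 km = e (ρ_m − ρ_c)/ρ_m = 0.38 km.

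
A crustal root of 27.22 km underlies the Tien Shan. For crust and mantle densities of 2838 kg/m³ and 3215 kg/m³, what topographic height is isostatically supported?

Isostatic balance requires: ρ_c h = (ρ_m − ρ_c) r.
h = r (ρ_m − ρ_c) / ρ_c = 27.22 km × (3215 − 2838) / 2838 = 3.62 km.

3.62 km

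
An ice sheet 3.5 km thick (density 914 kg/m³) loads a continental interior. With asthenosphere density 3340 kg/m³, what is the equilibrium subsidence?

Isostatic balance requires: the ice load ρ_ice t is balanced by mantle displaced below, ρ_m s.
s = t ρ_ice / ρ_m = 3.5 km × 914/3340 = 0.958 km.

0.958 km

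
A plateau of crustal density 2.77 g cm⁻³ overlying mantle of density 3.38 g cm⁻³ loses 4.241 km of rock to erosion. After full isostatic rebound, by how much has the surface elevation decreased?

Rebound u = e ρ_c/ρ_m = 4.241 km × 2.77/3.38 = 3.476 km.
Net surface drop = e − u = 4.241 km − 3.476 km = e (ρ_m − ρ_c)/ρ_m = 0.765 km.

0.765 km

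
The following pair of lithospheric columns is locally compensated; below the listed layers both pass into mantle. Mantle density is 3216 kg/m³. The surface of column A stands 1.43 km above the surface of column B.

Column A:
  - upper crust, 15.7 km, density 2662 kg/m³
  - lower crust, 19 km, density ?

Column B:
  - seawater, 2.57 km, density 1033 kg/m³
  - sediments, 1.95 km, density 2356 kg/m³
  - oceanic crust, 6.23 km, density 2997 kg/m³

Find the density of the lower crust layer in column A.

2980 kg/m³

Take the compensation level at the base of the deeper column (depth z_c below the surface of column A) and equate Σ ρ_i t_i down to z_c; mantle fills any gap and the z_c terms cancel.
Column A: 15.7×2662 + 19×ρ + (z_c − 34.7)×3216
Column B: 1.43×0 + 2.57×1033 + 1.95×2356 + 6.23×2997 + (z_c − 1.43 − 10.75)×3216
The z_c×3216 term appears on both sides and cancels. Collect the known terms of each column as K = Σ(ρt)_known − 3216 × (depth of known layers): K_A = 41793.4 − 3216×34.7 = −69801.8; K_B = 25920.32 − 3216×(1.43 + 10.75) = −13250.56.
Balance: K_A + 19×ρ = K_B, so ρ = (K_B − K_A)/19 = 56551.2/19 = 2980 kg/m³.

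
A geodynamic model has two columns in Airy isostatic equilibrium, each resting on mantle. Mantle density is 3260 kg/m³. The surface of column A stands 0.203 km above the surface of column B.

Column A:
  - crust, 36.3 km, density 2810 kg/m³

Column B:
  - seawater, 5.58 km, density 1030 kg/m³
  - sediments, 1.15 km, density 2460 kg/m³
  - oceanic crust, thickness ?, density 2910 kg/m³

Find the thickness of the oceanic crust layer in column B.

6.6 km

Take the compensation level at the base of the deeper column (depth z_c below the surface of column A) and equate Σ ρ_i t_i down to z_c; mantle fills any gap and the z_c terms cancel.
Column A: 36.3×2810 + (z_c − 36.3)×3260
Column B: 0.203×0 + 5.58×1030 + 1.15×2460 + x×2910 + (z_c − 0.203 − 6.73 − x)×3260
The z_c×3260 term appears on both sides and cancels. Collect the known terms of each column as K = Σ(ρt)_known − 3260 × (depth of known layers): K_A = 102003 − 3260×36.3 = −16335; K_B = 8576.4 − 3260×(0.203 + 6.73) = −14025.18.
Balance: K_A = K_B − x×(3260 − 2910), so x = (K_B − K_A)/(3260 − 2910) = 2309.82/350 = 6.6 km.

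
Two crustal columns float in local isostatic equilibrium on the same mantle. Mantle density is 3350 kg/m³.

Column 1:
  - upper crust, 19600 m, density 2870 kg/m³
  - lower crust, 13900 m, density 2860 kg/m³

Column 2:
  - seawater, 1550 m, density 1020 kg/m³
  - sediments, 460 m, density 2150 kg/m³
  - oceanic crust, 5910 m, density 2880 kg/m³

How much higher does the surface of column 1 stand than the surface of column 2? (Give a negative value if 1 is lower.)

2770 m

For any compensation level in the mantle, the mantle terms cancel and isostasy reduces to e = (Σt_1 − Σt_2) − (Σ(ρt)_1 − Σ(ρt)_2) / ρ_m.
Σt_1 = 33500 m; Σt_2 = 7920 m; Σ(ρt)_1 = 96006000; Σ(ρt)_2 = 19590800 (in m·kg/m³).
e = (33500 − 7920) − (96006000 − 19590800) / 3350 = 2770 m.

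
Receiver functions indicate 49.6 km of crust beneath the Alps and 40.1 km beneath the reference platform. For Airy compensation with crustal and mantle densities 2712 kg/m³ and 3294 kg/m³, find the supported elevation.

Excess crust Δ = 49.6 km − 40.1 km = 9.5 km, split between elevation h and root r with h + r = Δ.
Airy balance ρ_c h = (ρ_m − ρ_c) r gives r = h ρ_c/(ρ_m − ρ_c), so h (1 + ρ_c/(ρ_m − ρ_c)) = Δ, i.e. h = Δ (ρ_m − ρ_c)/ρ_m.
h = 9.5 km × 582/3294 = 1.68 km.

1.68 km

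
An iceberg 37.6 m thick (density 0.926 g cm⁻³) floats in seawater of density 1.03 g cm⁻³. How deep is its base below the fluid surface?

Draft d = t ρ_obj/ρ_fluid = 37.6 m × 0.926/1.03 = 33.8 m.

33.8 m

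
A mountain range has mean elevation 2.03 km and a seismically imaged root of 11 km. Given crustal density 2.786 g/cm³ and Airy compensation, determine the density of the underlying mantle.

3.3 g/cm³

Airy balance: ρ_c h = (ρ_m − ρ_c) r → ρ_m = ρ_c (1 + h/r).
ρ_m = 2.786 × (1 + 2.03 km/11 km) = 3.3 g/cm³.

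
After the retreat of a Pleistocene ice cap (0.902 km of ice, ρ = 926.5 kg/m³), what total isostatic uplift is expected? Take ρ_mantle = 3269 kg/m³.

0.256 km

Removing the load lets mantle flow back in; uplift u satisfies ρ_ice t = ρ_m u.
u = t ρ_ice/ρ_m = 0.902 km × 926.5/3269 = 0.256 km.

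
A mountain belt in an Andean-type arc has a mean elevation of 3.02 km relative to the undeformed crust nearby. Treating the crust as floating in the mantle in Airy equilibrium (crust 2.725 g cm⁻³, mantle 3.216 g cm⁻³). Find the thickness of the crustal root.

16.8 km

By Archimedes' principle applied to the lithosphere: the weight of the topography is balanced by the buoyancy of the root, ρ_c h = (ρ_m − ρ_c) r.
r = h · ρ_c / (ρ_m − ρ_c) = 3.02 km × 2.725 / (3.216 − 2.725) = 16.8 km.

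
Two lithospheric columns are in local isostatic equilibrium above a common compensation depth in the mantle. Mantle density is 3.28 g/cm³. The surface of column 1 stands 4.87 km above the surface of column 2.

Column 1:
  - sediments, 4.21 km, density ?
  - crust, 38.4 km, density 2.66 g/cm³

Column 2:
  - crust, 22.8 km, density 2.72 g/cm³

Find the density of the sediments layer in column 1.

2.11 g/cm³

Take the compensation level at the base of the deeper column (depth z_c below the surface of column 1) and equate Σ ρ_i t_i down to z_c; mantle fills any gap and the z_c terms cancel.
Column 1: 4.21×ρ + 38.4×2.66 + (z_c − 42.61)×3.28
Column 2: 4.87×0 + 22.8×2.72 + (z_c − 4.87 − 22.8)×3.28
The z_c×3.28 term appears on both sides and cancels. Collect the known terms of each column as K = Σ(ρt)_known − 3.28 × (depth of known layers): K_1 = 102.144 − 3.28×42.61 = −37.6168; K_2 = 62.016 − 3.28×(4.87 + 22.8) = −28.7416.
Balance: K_1 + 4.21×ρ = K_2, so ρ = (K_2 − K_1)/4.21 = 8.8752/4.21 = 2.11 g/cm³.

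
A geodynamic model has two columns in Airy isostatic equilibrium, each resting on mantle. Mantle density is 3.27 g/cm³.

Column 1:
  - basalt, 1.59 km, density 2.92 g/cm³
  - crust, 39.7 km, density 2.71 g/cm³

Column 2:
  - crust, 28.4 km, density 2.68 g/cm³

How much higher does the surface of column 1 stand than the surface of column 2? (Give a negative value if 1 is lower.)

For any compensation level in the mantle, the mantle terms cancel and isostasy reduces to e = (Σt_1 − Σt_2) − (Σ(ρt)_1 − Σ(ρt)_2) / ρ_m.
Σt_1 = 41.29 km; Σt_2 = 28.4 km; Σ(ρt)_1 = 112.2298; Σ(ρt)_2 = 76.112 (in km·g/cm³).
e = (41.29 − 28.4) − (112.2298 − 76.112) / 3.27 = 1.84 km.

1.84 km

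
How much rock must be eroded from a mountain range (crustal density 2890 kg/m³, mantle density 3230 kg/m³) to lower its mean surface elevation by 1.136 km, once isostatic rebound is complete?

10.8 km

Net drop Δ = e − u = e − e ρ_c/ρ_m = e (ρ_m − ρ_c)/ρ_m.
e = Δ ρ_m/(ρ_m − ρ_c) = 1.136 km × 3230/340 = 10.8 km.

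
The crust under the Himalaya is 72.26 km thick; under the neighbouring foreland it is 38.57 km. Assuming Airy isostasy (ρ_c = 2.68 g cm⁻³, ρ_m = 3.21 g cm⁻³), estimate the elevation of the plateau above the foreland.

5.56 km

Excess crust Δ = 72.26 km − 38.57 km = 33.69 km, split between elevation h and root r with h + r = Δ.
Airy balance ρ_c h = (ρ_m − ρ_c) r gives r = h ρ_c/(ρ_m − ρ_c), so h (1 + ρ_c/(ρ_m − ρ_c)) = Δ, i.e. h = Δ (ρ_m − ρ_c)/ρ_m.
h = 33.69 km × 0.53/3.21 = 5.56 km.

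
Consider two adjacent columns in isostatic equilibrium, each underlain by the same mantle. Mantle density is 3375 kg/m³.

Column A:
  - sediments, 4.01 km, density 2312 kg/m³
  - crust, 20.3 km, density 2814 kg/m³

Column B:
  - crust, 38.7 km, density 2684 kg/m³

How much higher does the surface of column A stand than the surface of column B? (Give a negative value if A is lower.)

−3.29 km

For any compensation level in the mantle, the mantle terms cancel and isostasy reduces to e = (Σt_A − Σt_B) − (Σ(ρt)_A − Σ(ρt)_B) / ρ_m.
Σt_A = 24.31 km; Σt_B = 38.7 km; Σ(ρt)_A = 66395.32; Σ(ρt)_B = 103870.8 (in km·kg/m³).
e = (24.31 − 38.7) − (66395.32 − 103870.8) / 3375 = −3.29 km.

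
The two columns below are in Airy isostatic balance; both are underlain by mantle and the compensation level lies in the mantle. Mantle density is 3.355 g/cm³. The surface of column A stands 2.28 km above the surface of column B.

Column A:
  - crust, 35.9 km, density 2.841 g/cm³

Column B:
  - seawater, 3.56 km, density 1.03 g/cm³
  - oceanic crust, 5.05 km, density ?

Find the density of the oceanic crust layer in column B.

Take the compensation level at the base of the deeper column (depth z_c below the surface of column A) and equate Σ ρ_i t_i down to z_c; mantle fills any gap and the z_c terms cancel.
Column A: 35.9×2.841 + (z_c − 35.9)×3.355
Column B: 2.28×0 + 3.56×1.03 + 5.05×ρ + (z_c − 2.28 − 8.61)×3.355
The z_c×3.355 term appears on both sides and cancels. Collect the known terms of each column as K = Σ(ρt)_known − 3.355 × (depth of known layers): K_A = 101.9919 − 3.355×35.9 = −18.4526; K_B = 3.6668 − 3.355×(2.28 + 8.61) = −32.86915.
Balance: K_A = K_B + 5.05×ρ, so ρ = (K_A − K_B)/5.05 = 14.4165/5.05 = 2.85 g/cm³.

2.85 g/cm³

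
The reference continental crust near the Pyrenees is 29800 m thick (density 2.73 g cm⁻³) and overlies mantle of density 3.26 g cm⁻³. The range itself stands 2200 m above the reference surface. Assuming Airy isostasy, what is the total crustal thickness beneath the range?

43300 m

Root depth r = h ρ_c / (ρ_m − ρ_c) = 2200 m × 2.73 / 0.53 = 11330 m.
Total thickness = T + h + r = 29800 m + 2200 m + 11330 m = 43300 m.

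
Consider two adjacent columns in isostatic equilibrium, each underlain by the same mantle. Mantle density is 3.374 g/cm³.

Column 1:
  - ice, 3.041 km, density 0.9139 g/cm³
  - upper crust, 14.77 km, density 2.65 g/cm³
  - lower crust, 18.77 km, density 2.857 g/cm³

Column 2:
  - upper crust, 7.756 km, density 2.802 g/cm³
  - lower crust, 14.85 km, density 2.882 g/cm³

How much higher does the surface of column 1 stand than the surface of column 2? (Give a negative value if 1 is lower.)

For any compensation level in the mantle, the mantle terms cancel and isostasy reduces to e = (Σt_1 − Σt_2) − (Σ(ρt)_1 − Σ(ρt)_2) / ρ_m.
Σt_1 = 36.581 km; Σt_2 = 22.606 km; Σ(ρt)_1 = 95.5455599; Σ(ρt)_2 = 64.530012 (in km·g/cm³).
e = (36.581 − 22.606) − (95.5455599 − 64.530012) / 3.374 = 4.78 km.

4.78 km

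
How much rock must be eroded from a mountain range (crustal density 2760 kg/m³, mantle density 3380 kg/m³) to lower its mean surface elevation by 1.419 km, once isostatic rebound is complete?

7.74 km

Net drop Δ = e − u = e − e ρ_c/ρ_m = e (ρ_m − ρ_c)/ρ_m.
e = Δ ρ_m/(ρ_m − ρ_c) = 1.419 km × 3380/620 = 7.74 km.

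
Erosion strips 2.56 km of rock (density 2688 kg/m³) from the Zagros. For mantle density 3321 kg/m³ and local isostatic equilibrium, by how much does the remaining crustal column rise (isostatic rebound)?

Unloading: uplift u = e ρ_c/ρ_m = 2.56 km × 2688/3321 = 2.07 km.

2.07 km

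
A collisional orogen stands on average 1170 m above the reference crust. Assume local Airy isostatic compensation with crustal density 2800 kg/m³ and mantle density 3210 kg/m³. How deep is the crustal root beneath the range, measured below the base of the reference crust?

Balancing pressure at the compensation depth: the weight of the topography is balanced by the buoyancy of the root, ρ_c h = (ρ_m − ρ_c) r.
r = h · ρ_c / (ρ_m − ρ_c) = 1170 m × 2800 / (3210 − 2800) = 7990 m.

7990 m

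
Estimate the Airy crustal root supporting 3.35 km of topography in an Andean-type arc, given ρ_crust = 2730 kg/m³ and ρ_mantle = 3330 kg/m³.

By Archimedes' principle applied to the lithosphere: the weight of the topography is balanced by the buoyancy of the root, ρ_c h = (ρ_m − ρ_c) r.
r = h · ρ_c / (ρ_m − ρ_c) = 3.35 km × 2730 / (3330 − 2730) = 15.2 km.

15.2 km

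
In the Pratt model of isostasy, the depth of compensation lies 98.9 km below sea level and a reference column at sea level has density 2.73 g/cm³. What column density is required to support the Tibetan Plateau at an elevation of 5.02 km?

Pratt balance: ρ_ref D = ρ (D + h).
ρ = ρ_ref D/(D + h) = 2.73 × 98.9 km/(98.9 km + 5.02 km) = 2.6 g/cm³.

2.6 g/cm³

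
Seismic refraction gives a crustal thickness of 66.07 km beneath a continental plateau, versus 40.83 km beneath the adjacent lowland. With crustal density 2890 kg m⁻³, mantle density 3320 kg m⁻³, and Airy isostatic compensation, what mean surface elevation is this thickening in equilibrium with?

Excess crust Δ = 66.07 km − 40.83 km = 25.24 km, split between elevation h and root r with h + r = Δ.
Airy balance ρ_c h = (ρ_m − ρ_c) r gives r = h ρ_c/(ρ_m − ρ_c), so h (1 + ρ_c/(ρ_m − ρ_c)) = Δ, i.e. h = Δ (ρ_m − ρ_c)/ρ_m.
h = 25.24 km × 430/3320 = 3.27 km.

3.27 km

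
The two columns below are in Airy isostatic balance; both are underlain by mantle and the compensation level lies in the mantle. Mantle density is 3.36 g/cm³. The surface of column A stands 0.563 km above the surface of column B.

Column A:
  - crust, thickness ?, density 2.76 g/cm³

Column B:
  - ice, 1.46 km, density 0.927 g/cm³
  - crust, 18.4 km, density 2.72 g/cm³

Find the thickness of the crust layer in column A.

Take the compensation level at the base of the deeper column (depth z_c below the surface of column A) and equate Σ ρ_i t_i down to z_c; mantle fills any gap and the z_c terms cancel.
Column A: x×2.76 + (z_c − 0 − x)×3.36
Column B: 0.563×0 + 1.46×0.927 + 18.4×2.72 + (z_c − 0.563 − 19.86)×3.36
The z_c×3.36 term appears on both sides and cancels. Collect the known terms of each column as K = Σ(ρt)_known − 3.36 × (depth of known layers): K_A = 0 − 3.36×0 = 0; K_B = 51.40142 − 3.36×(0.563 + 19.86) = −17.21986.
Balance: K_A − x×(3.36 − 2.76) = K_B, so x = (K_A − K_B)/(3.36 − 2.76) = 17.2199/0.6 = 28.7 km.

28.7 km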